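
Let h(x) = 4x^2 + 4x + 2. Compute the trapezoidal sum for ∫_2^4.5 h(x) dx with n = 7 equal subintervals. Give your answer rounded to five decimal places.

Δx = (4.5 − 2)/7 = 5/14.
h(2) = 26, h(33/14) = 1649/49, h(19/7) = 2074/49, h(43/14) = 2549/49, h(24/7) = 3074/49, h(53/14) = 3649/49, h(29/7) = 4274/49, h(4.5) = 101.
T_7 = (Δx/2)·[h(x_0) + 2h(x_1) + ... + 2h(x_{6}) + h(x_7)].
Sum ≈ 148.54592.

148.54592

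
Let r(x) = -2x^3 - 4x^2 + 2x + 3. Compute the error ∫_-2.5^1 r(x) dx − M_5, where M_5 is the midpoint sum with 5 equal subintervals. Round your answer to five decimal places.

0.07146

Exact integral: ∫_-2.5^1 r(x) dx ≈ 2.1145833.
M_5 = 2.043125.
Error ≈ 2.1145833 − 2.043125 ≈ 0.07146.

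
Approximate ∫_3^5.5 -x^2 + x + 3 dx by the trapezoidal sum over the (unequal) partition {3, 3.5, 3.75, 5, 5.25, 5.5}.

-28.6875

Subinterval widths: 0.5, 0.25, 1.25, 0.25, 0.25.
f(3) = -3, f(3.5) = -5.75, f(3.75) = -7.3125, f(5) = -17, f(5.25) = -19.3125, f(5.5) = -21.75.
On each subinterval the trapezoid contributes (Δx_i/2)·[f(x_{i-1}) + f(x_i)].
Sum = -28.6875.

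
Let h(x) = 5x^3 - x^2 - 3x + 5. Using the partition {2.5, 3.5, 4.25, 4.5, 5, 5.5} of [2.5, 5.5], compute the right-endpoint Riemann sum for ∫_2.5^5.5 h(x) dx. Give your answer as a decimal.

Subinterval widths: 1, 0.75, 0.25, 0.5, 0.5.
Right endpoints: 3.5, 4.25, 4.5, 5, 5.5.
h(3.5) = 196.625, h(4.25) = 358.015625, h(4.5) = 426.875, h(5) = 590, h(5.5) = 790.125.
Sum = Σ Δx_i · h(x_i).
Sum = 1261.91796875.

1261.91796875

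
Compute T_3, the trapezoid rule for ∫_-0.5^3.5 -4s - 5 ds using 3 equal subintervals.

Δs = (3.5 − (-0.5))/3 = 4/3.
f(-0.5) = -3, f(5/6) = -25/3, f(13/6) = -41/3, f(3.5) = -19.
T_3 = (Δs/2)·[f(s_0) + 2f(s_1) + 2f(s_2) + f(s_3)].
Sum = -44.

-44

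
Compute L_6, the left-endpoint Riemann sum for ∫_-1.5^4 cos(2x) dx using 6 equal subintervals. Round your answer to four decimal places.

0.0102

Δx = (4 − (-1.5))/6 = 11/12.
Left endpoints: -1.5, -7/12, 1/3, 1.25, 13/6, 37/12.
f(-1.5) ≈ -0.9900, f(-7/12) ≈ 0.3932, f(1/3) ≈ 0.7859, f(1.25) ≈ -0.8011, f(13/6) ≈ -0.3700, f(37/12) ≈ 0.9932.
Sum = Δx · [f(-1.5) + f(-7/12) + f(1/3) + ...].
Sum ≈ 0.0102.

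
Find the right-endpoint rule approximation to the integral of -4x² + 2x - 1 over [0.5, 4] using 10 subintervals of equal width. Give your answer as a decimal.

Δx = (4 − 0.5)/10 = 0.35.
Right endpoints: 0.85, 1.2, 1.55, 1.9, 2.25, 2.6, 2.95, 3.3, 3.65, 4.
f(0.85) = -2.19, f(1.2) = -4.36, f(1.55) = -7.51, f(1.9) = -11.64, f(2.25) = -16.75, f(2.6) = -22.84, f(2.95) = -29.91, f(3.3) = -37.96, f(3.65) = -46.99, f(4) = -57.
Sum = Δx · [f(0.85) + f(1.2) + f(1.55) + ...].
Sum = -83.0025.

-83.0025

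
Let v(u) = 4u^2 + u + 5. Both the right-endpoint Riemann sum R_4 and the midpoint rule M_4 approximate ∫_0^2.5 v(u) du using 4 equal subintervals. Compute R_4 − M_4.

R_4 = 45.703125.
M_4 = 36.1328125.
R_4 − M_4 = 9.5703125.

9.5703125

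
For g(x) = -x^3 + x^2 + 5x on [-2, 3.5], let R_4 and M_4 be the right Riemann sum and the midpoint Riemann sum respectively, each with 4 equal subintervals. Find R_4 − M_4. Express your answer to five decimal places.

-13.64795

R_4 ≈ -8.4970703.
M_4 ≈ 5.1508789.
R_4 − M_4 ≈ -13.64795.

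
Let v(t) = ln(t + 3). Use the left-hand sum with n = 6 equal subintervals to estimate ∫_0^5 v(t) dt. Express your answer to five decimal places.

Δt = (5 − 0)/6 = 5/6.
Left endpoints: 0, 5/6, 5/3, 2.5, 10/3, 25/6.
v(0) ≈ 1.09861, v(5/6) ≈ 1.34373, v(5/3) ≈ 1.54045, v(2.5) ≈ 1.70475, v(10/3) ≈ 1.84583, v(25/6) ≈ 1.96944.
Sum = Δt · [v(0) + v(5/6) + v(5/3) + ...].
Sum ≈ 7.91901.

7.91901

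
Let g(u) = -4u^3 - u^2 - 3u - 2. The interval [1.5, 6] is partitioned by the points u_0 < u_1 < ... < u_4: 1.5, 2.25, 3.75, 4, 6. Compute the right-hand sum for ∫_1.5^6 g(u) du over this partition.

Subinterval widths: 0.75, 1.5, 0.25, 2.
Right endpoints: 2.25, 3.75, 4, 6.
g(2.25) = -59.375, g(3.75) = -238.25, g(4) = -286, g(6) = -920.
Sum = Σ Δu_i · g(u_i).
Sum = -2313.40625.

-2313.40625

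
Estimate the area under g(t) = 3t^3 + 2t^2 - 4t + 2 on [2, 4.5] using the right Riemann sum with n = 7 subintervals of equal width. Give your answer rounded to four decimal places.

373.6735

Δt = (4.5 − 2)/7 = 5/14.
Right endpoints: 33/14, 19/7, 43/14, 24/7, 53/14, 29/7, 4.5.
g(33/14) = 117919/2744, g(19/7) = 22593/343, g(43/14) = 262069/2744, g(24/7) = 45518/343, g(53/14) = 489219/2744, g(29/7) = 79943/343, g(4.5) = 297.875.
Sum = Δt · [g(33/14) + g(19/7) + g(43/14) + ...].
Sum ≈ 373.6735.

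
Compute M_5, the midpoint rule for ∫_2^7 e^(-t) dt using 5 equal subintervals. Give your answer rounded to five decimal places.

0.12898

Δt = (7 − 2)/5 = 1.
Midpoints: 2.5, 3.5, 4.5, 5.5, 6.5.
f(2.5) ≈ 0.08208, f(3.5) ≈ 0.03020, f(4.5) ≈ 0.01111, f(5.5) ≈ 0.00409, f(6.5) ≈ 0.00150.
Sum = Δt · [f(2.5) + f(3.5) + f(4.5) + f(5.5) + f(6.5)].
Sum ≈ 0.12898.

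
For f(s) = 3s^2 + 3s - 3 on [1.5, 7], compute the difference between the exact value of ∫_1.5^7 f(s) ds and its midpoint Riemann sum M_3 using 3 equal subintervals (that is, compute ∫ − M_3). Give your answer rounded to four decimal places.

Exact integral: ∫_1.5^7 f(s) ds = 393.25.
M_3 ≈ 388.628472.
Error ≈ 393.25 − 388.628472 ≈ 4.6215.

4.6215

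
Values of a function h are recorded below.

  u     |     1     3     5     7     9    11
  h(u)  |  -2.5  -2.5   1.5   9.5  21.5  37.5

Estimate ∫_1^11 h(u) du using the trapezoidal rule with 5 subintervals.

95

Δu = 2.
T_5 = (2/2)·[(-2.5) + 2·(-2.5) + 2·1.5 + 2·9.5 + 2·21.5 + 37.5] = 95.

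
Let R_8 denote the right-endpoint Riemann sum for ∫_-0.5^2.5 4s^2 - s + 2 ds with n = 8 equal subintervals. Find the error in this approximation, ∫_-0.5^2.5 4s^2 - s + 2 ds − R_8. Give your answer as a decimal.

-4.21875

Exact integral: ∫_-0.5^2.5 f(s) ds = 24.
R_8 = 28.21875.
Error = 24 − 28.21875 = -4.21875.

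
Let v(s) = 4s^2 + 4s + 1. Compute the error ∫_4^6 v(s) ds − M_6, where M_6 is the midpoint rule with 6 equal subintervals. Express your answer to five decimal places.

0.07407

Exact integral: ∫_4^6 v(s) ds ≈ 244.6666667.
M_6 ≈ 244.5925926.
Error ≈ 244.6666667 − 244.5925926 ≈ 0.07407.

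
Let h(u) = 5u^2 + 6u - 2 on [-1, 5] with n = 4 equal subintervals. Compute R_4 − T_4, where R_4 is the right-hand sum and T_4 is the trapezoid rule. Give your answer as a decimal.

R_4 = 398.25.
T_4 = 281.25.
R_4 − T_4 = 117.

117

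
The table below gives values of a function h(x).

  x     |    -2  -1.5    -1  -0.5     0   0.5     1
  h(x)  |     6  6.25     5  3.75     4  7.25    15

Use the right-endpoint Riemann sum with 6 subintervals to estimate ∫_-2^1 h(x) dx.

20.625

Δx = 0.5.
Sum = 0.5·[6.25 + 5 + 3.75 + 4 + 7.25 + 15] = 20.625.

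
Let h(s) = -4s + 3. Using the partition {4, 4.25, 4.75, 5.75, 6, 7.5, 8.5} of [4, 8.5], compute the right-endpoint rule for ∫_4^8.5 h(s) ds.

Subinterval widths: 0.25, 0.5, 1, 0.25, 1.5, 1.
Right endpoints: 4.25, 4.75, 5.75, 6, 7.5, 8.5.
h(4.25) = -14, h(4.75) = -16, h(5.75) = -20, h(6) = -21, h(7.5) = -27, h(8.5) = -31.
Sum = Σ Δs_i · h(s_i).
Sum = -108.25.

-108.25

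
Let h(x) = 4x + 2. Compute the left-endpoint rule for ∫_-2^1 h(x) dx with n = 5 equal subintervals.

-3.6

Δx = (1 − (-2))/5 = 0.6.
Left endpoints: -2, -1.4, -0.8, -0.2, 0.4.
h(-2) = -6, h(-1.4) = -3.6, h(-0.8) = -1.2, h(-0.2) = 1.2, h(0.4) = 3.6.
Sum = Δx · [h(-2) + h(-1.4) + h(-0.8) + h(-0.2) + h(0.4)].
Sum = -3.6.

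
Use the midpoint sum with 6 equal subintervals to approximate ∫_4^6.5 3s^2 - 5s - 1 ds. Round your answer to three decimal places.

Δs = (6.5 − 4)/6 = 5/12.
Midpoints: 101/24, 4.625, 121/24, 131/24, 5.875, 151/24.
f(101/24) = 5969/192, f(4.625) = 40.046875, f(121/24) = 50.046875, f(131/24) = 11729/192, f(5.875) = 73.171875, f(151/24) = 86.296875.
Sum = Δs · [f(101/24) + f(4.625) + f(121/24) + ...].
Sum ≈ 142.391.

142.391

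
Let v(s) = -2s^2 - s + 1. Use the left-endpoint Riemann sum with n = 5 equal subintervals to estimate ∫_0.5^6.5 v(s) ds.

Δs = (6.5 − 0.5)/5 = 1.2.
Left endpoints: 0.5, 1.7, 2.9, 4.1, 5.3.
v(0.5) = 0, v(1.7) = -6.48, v(2.9) = -18.72, v(4.1) = -36.72, v(5.3) = -60.48.
Sum = Δs · [v(0.5) + v(1.7) + v(2.9) + v(4.1) + v(5.3)].
Sum = -146.88.

-146.88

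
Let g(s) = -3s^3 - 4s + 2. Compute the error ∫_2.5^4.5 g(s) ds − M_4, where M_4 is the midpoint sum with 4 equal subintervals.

-1.3125

Exact integral: ∫_2.5^4.5 g(s) ds = -302.25.
M_4 = -300.9375.
Error = -302.25 − (-300.9375) = -1.3125.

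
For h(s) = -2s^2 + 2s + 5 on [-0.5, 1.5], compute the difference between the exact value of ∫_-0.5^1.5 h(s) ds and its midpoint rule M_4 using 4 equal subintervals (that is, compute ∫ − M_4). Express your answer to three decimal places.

-0.083

Exact integral: ∫_-0.5^1.5 h(s) ds ≈ 9.66667.
M_4 = 9.75.
Error ≈ 9.66667 − 9.75 ≈ -0.083.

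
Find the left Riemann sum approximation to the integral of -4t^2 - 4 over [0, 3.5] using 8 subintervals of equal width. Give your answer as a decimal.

-60.89453125

Δt = (3.5 − 0)/8 = 0.4375.
Left endpoints: 0, 0.4375, 0.875, 1.3125, 1.75, 2.1875, 2.625, 3.0625.
f(0) = -4, f(0.4375) = -4.765625, f(0.875) = -7.0625, f(1.3125) = -10.890625, f(1.75) = -16.25, f(2.1875) = -23.140625, f(2.625) = -31.5625, f(3.0625) = -41.515625.
Sum = Δt · [f(0) + f(0.4375) + f(0.875) + ...].
Sum = -60.89453125.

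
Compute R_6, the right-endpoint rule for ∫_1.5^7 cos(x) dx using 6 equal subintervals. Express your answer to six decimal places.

-0.003207

Δx = (7 − 1.5)/6 = 11/12.
Right endpoints: 29/12, 10/3, 4.25, 31/6, 73/12, 7.
f(29/12) ≈ -0.748549, f(10/3) ≈ -0.981674, f(4.25) ≈ -0.446087, f(31/6) ≈ 0.438813, f(73/12) ≈ 0.980096, f(7) ≈ 0.753902.
Sum = Δx · [f(29/12) + f(10/3) + f(4.25) + ...].
Sum ≈ -0.003207.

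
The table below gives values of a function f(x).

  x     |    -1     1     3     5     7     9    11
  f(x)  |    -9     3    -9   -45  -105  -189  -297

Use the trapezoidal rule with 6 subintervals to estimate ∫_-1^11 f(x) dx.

Δx = 2.
T_6 = (2/2)·[(-9) + 2·3 + 2·(-9) + 2·(-45) + 2·(-105) + 2·(-189) + (-297)] = -996.

-996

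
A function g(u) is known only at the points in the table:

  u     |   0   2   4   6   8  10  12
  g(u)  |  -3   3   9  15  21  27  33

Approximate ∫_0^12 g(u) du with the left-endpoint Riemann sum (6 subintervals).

Δu = 2.
Sum = 2·[(-3) + 3 + 9 + 15 + 21 + 27] = 144.

144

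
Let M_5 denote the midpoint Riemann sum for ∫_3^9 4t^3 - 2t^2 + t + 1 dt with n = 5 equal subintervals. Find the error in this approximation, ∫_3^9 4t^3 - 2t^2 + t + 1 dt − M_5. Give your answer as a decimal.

Exact integral: ∫_3^9 f(t) dt = 6054.
M_5 = 6003.6.
Error = 6054 − 6003.6 = 50.4.

50.4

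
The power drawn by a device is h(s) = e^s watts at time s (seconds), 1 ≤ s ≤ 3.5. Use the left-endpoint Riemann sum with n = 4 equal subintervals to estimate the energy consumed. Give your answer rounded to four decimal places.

Δs = (3.5 − 1)/4 = 0.625.
Left endpoints: 1, 1.625, 2.25, 2.875.
h(1) ≈ 2.7183, h(1.625) ≈ 5.0784, h(2.25) ≈ 9.4877, h(2.875) ≈ 17.7254.
Sum = Δs · [h(1) + h(1.625) + h(2.25) + h(2.875)].
Sum ≈ 21.8812.

21.8812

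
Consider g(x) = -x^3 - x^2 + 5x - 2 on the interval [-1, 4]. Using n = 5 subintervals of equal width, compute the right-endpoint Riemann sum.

-90

Δx = (4 − (-1))/5 = 1.
Right endpoints: 0, 1, 2, 3, 4.
g(0) = -2, g(1) = 1, g(2) = -4, g(3) = -23, g(4) = -62.
Sum = Δx · [g(0) + g(1) + g(2) + g(3) + g(4)].
Sum = -90.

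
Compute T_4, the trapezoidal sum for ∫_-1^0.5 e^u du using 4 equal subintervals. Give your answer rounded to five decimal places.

Δu = (0.5 − (-1))/4 = 0.375.
f(-1) ≈ 0.36788, f(-0.625) ≈ 0.53526, f(-0.25) ≈ 0.77880, f(0.125) ≈ 1.13315, f(0.5) ≈ 1.64872.
T_4 = (Δu/2)·[f(u_0) + 2f(u_1) + 2f(u_2) + 2f(u_3) + f(u_4)].
Sum ≈ 1.29582.

1.29582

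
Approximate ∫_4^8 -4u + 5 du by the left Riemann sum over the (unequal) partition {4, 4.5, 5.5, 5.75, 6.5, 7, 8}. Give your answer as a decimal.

Subinterval widths: 0.5, 1, 0.25, 0.75, 0.5, 1.
Left endpoints: 4, 4.5, 5.5, 5.75, 6.5, 7.
f(4) = -11, f(4.5) = -13, f(5.5) = -17, f(5.75) = -18, f(6.5) = -21, f(7) = -23.
Sum = Σ Δu_i · f(u_i).
Sum = -69.75.

-69.75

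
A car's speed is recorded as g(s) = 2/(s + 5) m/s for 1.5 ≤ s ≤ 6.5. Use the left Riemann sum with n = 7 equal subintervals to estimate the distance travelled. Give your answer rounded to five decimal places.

1.19024

Δs = (6.5 − 1.5)/7 = 5/7.
Left endpoints: 1.5, 31/14, 41/14, 51/14, 61/14, 71/14, 81/14.
g(1.5) = 4/13, g(31/14) = 28/101, g(41/14) = 28/111, g(51/14) = 28/121, g(61/14) = 28/131, g(71/14) = 28/141, g(81/14) = 28/151.
Sum = Δs · [g(1.5) + g(31/14) + g(41/14) + ...].
Sum ≈ 1.19024.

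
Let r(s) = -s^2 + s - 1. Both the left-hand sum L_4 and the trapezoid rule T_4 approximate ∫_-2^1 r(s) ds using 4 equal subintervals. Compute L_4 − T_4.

-2.25

L_4 = -10.03125.
T_4 = -7.78125.
L_4 − T_4 = -2.25.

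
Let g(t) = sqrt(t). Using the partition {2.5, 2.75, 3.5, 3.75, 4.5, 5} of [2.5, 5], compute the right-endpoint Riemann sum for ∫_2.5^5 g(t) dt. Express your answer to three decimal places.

Subinterval widths: 0.25, 0.75, 0.25, 0.75, 0.5.
Right endpoints: 2.75, 3.5, 3.75, 4.5, 5.
g(2.75) ≈ 1.658, g(3.5) ≈ 1.871, g(3.75) ≈ 1.936, g(4.5) ≈ 2.121, g(5) ≈ 2.236.
Sum = Σ Δt_i · g(t_i).
Sum ≈ 5.011.

5.011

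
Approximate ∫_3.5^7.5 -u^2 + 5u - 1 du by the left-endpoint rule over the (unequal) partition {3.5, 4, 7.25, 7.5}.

7.546875

Subinterval widths: 0.5, 3.25, 0.25.
Left endpoints: 3.5, 4, 7.25.
f(3.5) = 4.25, f(4) = 3, f(7.25) = -17.3125.
Sum = Σ Δu_i · f(u_i).
Sum = 7.546875.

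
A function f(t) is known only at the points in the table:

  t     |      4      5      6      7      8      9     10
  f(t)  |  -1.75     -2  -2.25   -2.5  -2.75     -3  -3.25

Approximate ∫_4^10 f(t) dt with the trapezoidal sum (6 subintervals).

Δt = 1.
T_6 = (1/2)·[(-1.75) + 2·(-2) + 2·(-2.25) + 2·(-2.5) + 2·(-2.75) + 2·(-3) + (-3.25)] = -15.

-15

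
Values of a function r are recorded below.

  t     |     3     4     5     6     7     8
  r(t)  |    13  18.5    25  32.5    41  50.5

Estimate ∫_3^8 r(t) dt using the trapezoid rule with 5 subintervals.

Δt = 1.
T_5 = (1/2)·[13 + 2·18.5 + 2·25 + 2·32.5 + 2·41 + 50.5] = 148.75.

148.75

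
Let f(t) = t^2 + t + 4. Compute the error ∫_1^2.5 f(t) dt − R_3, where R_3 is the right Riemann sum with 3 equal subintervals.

Exact integral: ∫_1^2.5 f(t) dt = 13.5.
R_3 = 15.25.
Error = 13.5 − 15.25 = -1.75.

-1.75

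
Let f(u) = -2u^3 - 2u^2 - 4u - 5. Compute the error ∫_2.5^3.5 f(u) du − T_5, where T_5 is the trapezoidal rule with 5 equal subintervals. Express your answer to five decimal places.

Exact integral: ∫_2.5^3.5 f(u) du ≈ -90.6666667.
T_5 = -90.8.
Error ≈ -90.6666667 − (-90.8) ≈ 0.13333.

0.13333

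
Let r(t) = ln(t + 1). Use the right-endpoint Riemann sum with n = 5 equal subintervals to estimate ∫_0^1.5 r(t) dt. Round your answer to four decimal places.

0.9237

Δt = (1.5 − 0)/5 = 0.3.
Right endpoints: 0.3, 0.6, 0.9, 1.2, 1.5.
r(0.3) ≈ 0.2624, r(0.6) ≈ 0.4700, r(0.9) ≈ 0.6419, r(1.2) ≈ 0.7885, r(1.5) ≈ 0.9163.
Sum = Δt · [r(0.3) + r(0.6) + r(0.9) + r(1.2) + r(1.5)].
Sum ≈ 0.9237.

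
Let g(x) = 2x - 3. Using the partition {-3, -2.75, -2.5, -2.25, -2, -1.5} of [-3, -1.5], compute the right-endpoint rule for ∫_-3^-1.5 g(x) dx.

-10.75

Subinterval widths: 0.25, 0.25, 0.25, 0.25, 0.5.
Right endpoints: -2.75, -2.5, -2.25, -2, -1.5.
g(-2.75) = -8.5, g(-2.5) = -8, g(-2.25) = -7.5, g(-2) = -7, g(-1.5) = -6.
Sum = Σ Δx_i · g(x_i).
Sum = -10.75.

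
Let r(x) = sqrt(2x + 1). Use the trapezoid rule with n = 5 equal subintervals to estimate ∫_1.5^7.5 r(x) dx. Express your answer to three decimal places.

18.637

Δx = (7.5 − 1.5)/5 = 1.2.
r(1.5) ≈ 2.000, r(2.7) ≈ 2.530, r(3.9) ≈ 2.966, r(5.1) ≈ 3.347, r(6.3) ≈ 3.688, r(7.5) ≈ 4.000.
T_5 = (Δx/2)·[r(x_0) + 2r(x_1) + ... + 2r(x_{4}) + r(x_5)].
Sum ≈ 18.637.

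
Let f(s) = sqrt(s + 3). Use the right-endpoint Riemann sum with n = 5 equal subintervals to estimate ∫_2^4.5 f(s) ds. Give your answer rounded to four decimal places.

Δs = (4.5 − 2)/5 = 0.5.
Right endpoints: 2.5, 3, 3.5, 4, 4.5.
f(2.5) ≈ 2.3452, f(3) ≈ 2.4495, f(3.5) ≈ 2.5495, f(4) ≈ 2.6458, f(4.5) ≈ 2.7386.
Sum = Δs · [f(2.5) + f(3) + f(3.5) + f(4) + f(4.5)].
Sum ≈ 6.3643.

6.3643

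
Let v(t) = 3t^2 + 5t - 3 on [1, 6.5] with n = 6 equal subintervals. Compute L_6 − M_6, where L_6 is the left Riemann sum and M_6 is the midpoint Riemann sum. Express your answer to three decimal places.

-65.857

L_6 ≈ 293.23785.
M_6 ≈ 359.09462.
L_6 − M_6 ≈ -65.857.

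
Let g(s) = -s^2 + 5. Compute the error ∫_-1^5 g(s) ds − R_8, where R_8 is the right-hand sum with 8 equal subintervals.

9.5625

Exact integral: ∫_-1^5 g(s) ds = -12.
R_8 = -21.5625.
Error = -12 − (-21.5625) = 9.5625.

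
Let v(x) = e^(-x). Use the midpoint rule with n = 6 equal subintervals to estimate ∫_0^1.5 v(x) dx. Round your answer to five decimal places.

0.77485

Δx = (1.5 − 0)/6 = 0.25.
Midpoints: 0.125, 0.375, 0.625, 0.875, 1.125, 1.375.
v(0.125) ≈ 0.88250, v(0.375) ≈ 0.68729, v(0.625) ≈ 0.53526, v(0.875) ≈ 0.41686, v(1.125) ≈ 0.32465, v(1.375) ≈ 0.25284.
Sum = Δx · [v(0.125) + v(0.375) + v(0.625) + ...].
Sum ≈ 0.77485.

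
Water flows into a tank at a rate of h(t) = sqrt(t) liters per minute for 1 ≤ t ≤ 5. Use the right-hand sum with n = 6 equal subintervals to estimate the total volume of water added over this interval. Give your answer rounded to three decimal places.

7.189

Δt = (5 − 1)/6 = 2/3.
Right endpoints: 5/3, 7/3, 3, 11/3, 13/3, 5.
h(5/3) ≈ 1.291, h(7/3) ≈ 1.528, h(3) ≈ 1.732, h(11/3) ≈ 1.915, h(13/3) ≈ 2.082, h(5) ≈ 2.236.
Sum = Δt · [h(5/3) + h(7/3) + h(3) + ...].
Sum ≈ 7.189.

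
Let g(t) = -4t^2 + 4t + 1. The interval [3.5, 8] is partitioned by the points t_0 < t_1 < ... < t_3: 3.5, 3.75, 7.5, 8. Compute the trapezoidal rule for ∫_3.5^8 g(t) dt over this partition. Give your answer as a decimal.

Subinterval widths: 0.25, 3.75, 0.5.
g(3.5) = -34, g(3.75) = -40.25, g(7.5) = -194, g(8) = -223.
On each subinterval the trapezoid contributes (Δt_i/2)·[g(t_{i-1}) + g(t_i)].
Sum = -552.75.

-552.75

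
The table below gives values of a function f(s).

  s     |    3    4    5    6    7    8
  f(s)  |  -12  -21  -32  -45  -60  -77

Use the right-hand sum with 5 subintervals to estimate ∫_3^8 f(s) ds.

Δs = 1.
Sum = 1·[(-21) + (-32) + (-45) + (-60) + (-77)] = -235.

-235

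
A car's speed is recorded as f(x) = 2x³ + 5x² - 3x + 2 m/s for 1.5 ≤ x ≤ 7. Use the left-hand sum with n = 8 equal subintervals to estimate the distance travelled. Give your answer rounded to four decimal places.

1409.9282

Δx = (7 − 1.5)/8 = 0.6875.
Left endpoints: 1.5, 2.1875, 2.875, 3.5625, 4.25, 4.9375, 5.625, 6.3125.
f(1.5) = 15.5, f(2.1875) = 82531/2048, f(2.875) = 82.23046875, f(3.5625) = 297361/2048, f(4.25) = 233.09375, f(4.9375) = 716439/2048, f(5.625) = 499.28515625, f(6.3125) = 1403653/2048.
Sum = Δx · [f(1.5) + f(2.1875) + f(2.875) + ...].
Sum ≈ 1409.9282.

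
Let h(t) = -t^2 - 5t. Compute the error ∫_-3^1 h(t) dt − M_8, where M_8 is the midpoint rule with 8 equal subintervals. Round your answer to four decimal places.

-0.0833

Exact integral: ∫_-3^1 h(t) dt ≈ 10.666667.
M_8 = 10.75.
Error ≈ 10.666667 − 10.75 ≈ -0.0833.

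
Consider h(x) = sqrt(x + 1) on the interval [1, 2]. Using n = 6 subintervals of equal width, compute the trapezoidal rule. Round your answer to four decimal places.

Δx = (2 − 1)/6 = 1/6.
h(1) ≈ 1.4142, h(7/6) ≈ 1.4720, h(4/3) ≈ 1.5275, h(1.5) ≈ 1.5811, h(5/3) ≈ 1.6330, h(11/6) ≈ 1.6833, h(2) ≈ 1.7321.
T_6 = (Δx/2)·[h(x_0) + 2h(x_1) + ... + 2h(x_{5}) + h(x_6)].
Sum ≈ 1.5783.

1.5783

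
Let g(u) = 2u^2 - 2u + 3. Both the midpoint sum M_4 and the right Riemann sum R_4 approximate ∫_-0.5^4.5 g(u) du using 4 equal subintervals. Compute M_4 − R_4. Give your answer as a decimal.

M_4 = 54.53125.
R_4 = 77.1875.
M_4 − R_4 = -22.65625.

-22.65625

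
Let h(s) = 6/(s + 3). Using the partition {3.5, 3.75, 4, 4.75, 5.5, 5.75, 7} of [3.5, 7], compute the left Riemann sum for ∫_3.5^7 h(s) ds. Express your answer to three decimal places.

2.710

Subinterval widths: 0.25, 0.25, 0.75, 0.75, 0.25, 1.25.
Left endpoints: 3.5, 3.75, 4, 4.75, 5.5, 5.75.
h(3.5) = 12/13, h(3.75) = 8/9, h(4) = 6/7, h(4.75) = 24/31, h(5.5) = 12/17, h(5.75) = 24/35.
Sum = Σ Δs_i · h(s_i).
Sum ≈ 2.710.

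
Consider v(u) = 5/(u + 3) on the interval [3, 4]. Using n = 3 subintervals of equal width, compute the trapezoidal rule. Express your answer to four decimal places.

Δu = (4 − 3)/3 = 1/3.
v(3) = 5/6, v(10/3) = 15/19, v(11/3) = 0.75, v(4) = 5/7.
T_3 = (Δu/2)·[v(u_0) + 2v(u_1) + 2v(u_2) + v(u_3)].
Sum ≈ 0.7711.

0.7711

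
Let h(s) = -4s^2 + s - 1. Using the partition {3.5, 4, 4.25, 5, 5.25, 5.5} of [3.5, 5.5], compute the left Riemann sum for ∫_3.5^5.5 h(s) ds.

-140.75

Subinterval widths: 0.5, 0.25, 0.75, 0.25, 0.25.
Left endpoints: 3.5, 4, 4.25, 5, 5.25.
h(3.5) = -46.5, h(4) = -61, h(4.25) = -69, h(5) = -96, h(5.25) = -106.
Sum = Σ Δs_i · h(s_i).
Sum = -140.75.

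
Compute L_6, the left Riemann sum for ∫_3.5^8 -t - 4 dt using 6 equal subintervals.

Δt = (8 − 3.5)/6 = 0.75.
Left endpoints: 3.5, 4.25, 5, 5.75, 6.5, 7.25.
f(3.5) = -7.5, f(4.25) = -8.25, f(5) = -9, f(5.75) = -9.75, f(6.5) = -10.5, f(7.25) = -11.25.
Sum = Δt · [f(3.5) + f(4.25) + f(5) + ...].
Sum = -42.1875.

-42.1875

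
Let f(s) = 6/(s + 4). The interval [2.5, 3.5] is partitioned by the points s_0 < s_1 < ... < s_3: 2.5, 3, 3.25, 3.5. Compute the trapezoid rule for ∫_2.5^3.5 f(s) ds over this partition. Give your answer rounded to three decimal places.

0.859

Subinterval widths: 0.5, 0.25, 0.25.
f(2.5) = 12/13, f(3) = 6/7, f(3.25) = 24/29, f(3.5) = 0.8.
On each subinterval the trapezoid contributes (Δs_i/2)·[f(s_{i-1}) + f(s_i)].
Sum ≈ 0.859.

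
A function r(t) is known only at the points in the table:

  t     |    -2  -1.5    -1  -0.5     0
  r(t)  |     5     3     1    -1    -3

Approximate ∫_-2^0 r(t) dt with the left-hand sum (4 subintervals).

4

Δt = 0.5.
Sum = 0.5·[5 + 3 + 1 + (-1)] = 4.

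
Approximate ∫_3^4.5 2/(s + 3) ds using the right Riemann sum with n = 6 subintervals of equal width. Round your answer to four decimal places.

Δs = (4.5 − 3)/6 = 0.25.
Right endpoints: 3.25, 3.5, 3.75, 4, 4.25, 4.5.
f(3.25) = 0.32, f(3.5) = 4/13, f(3.75) = 8/27, f(4) = 2/7, f(4.25) = 8/29, f(4.5) = 4/15.
Sum = Δs · [f(3.25) + f(3.5) + f(3.75) + ...].
Sum ≈ 0.4381.

0.4381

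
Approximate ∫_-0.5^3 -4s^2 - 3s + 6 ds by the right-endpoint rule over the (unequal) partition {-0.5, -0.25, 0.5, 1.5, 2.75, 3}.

Subinterval widths: 0.25, 0.75, 1, 1.25, 0.25.
Right endpoints: -0.25, 0.5, 1.5, 2.75, 3.
f(-0.25) = 6.5, f(0.5) = 3.5, f(1.5) = -7.5, f(2.75) = -32.5, f(3) = -39.
Sum = Σ Δs_i · f(s_i).
Sum = -53.625.

-53.625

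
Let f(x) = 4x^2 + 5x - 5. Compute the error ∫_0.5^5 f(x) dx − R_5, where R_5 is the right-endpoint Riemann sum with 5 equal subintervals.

-57.105

Exact integral: ∫_0.5^5 f(x) dx = 205.875.
R_5 = 262.98.
Error = 205.875 − 262.98 = -57.105.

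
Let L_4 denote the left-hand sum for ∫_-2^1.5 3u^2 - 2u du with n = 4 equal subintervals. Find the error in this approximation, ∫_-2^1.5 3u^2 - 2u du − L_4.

-6.69921875

Exact integral: ∫_-2^1.5 f(u) du = 13.125.
L_4 = 19.82421875.
Error = 13.125 − 19.82421875 = -6.69921875.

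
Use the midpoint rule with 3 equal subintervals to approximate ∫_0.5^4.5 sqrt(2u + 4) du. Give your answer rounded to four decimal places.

Δu = (4.5 − 0.5)/3 = 4/3.
Midpoints: 7/6, 2.5, 23/6.
f(7/6) ≈ 2.5166, f(2.5) ≈ 3.0000, f(23/6) ≈ 3.4157.
Sum = Δu · [f(7/6) + f(2.5) + f(23/6)].
Sum ≈ 11.9097.

11.9097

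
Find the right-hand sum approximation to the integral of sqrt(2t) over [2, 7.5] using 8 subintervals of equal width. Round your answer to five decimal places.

Δt = (7.5 − 2)/8 = 0.6875.
Right endpoints: 2.6875, 3.375, 4.0625, 4.75, 5.4375, 6.125, 6.8125, 7.5.
f(2.6875) ≈ 2.31840, f(3.375) ≈ 2.59808, f(4.0625) ≈ 2.85044, f(4.75) ≈ 3.08221, f(5.4375) ≈ 3.29773, f(6.125) ≈ 3.50000, f(6.8125) ≈ 3.69121, f(7.5) ≈ 3.87298.
Sum = Δt · [f(2.6875) + f(3.375) + f(4.0625) + ...].
Sum ≈ 17.33259.

17.33259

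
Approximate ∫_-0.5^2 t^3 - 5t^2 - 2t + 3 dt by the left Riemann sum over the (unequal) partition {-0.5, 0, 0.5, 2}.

4.125

Subinterval widths: 0.5, 0.5, 1.5.
Left endpoints: -0.5, 0, 0.5.
f(-0.5) = 2.625, f(0) = 3, f(0.5) = 0.875.
Sum = Σ Δt_i · f(t_i).
Sum = 4.125.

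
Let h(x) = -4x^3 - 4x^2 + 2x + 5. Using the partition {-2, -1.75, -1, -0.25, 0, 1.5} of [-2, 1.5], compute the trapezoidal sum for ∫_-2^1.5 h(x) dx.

5.375

Subinterval widths: 0.25, 0.75, 0.75, 0.25, 1.5.
h(-2) = 17, h(-1.75) = 10.6875, h(-1) = 3, h(-0.25) = 4.3125, h(0) = 5, h(1.5) = -14.5.
On each subinterval the trapezoid contributes (Δx_i/2)·[h(x_{i-1}) + h(x_i)].
Sum = 5.375.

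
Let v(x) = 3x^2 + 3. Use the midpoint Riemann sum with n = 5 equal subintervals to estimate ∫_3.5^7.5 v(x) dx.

Δx = (7.5 − 3.5)/5 = 0.8.
Midpoints: 3.9, 4.7, 5.5, 6.3, 7.1.
v(3.9) = 48.63, v(4.7) = 69.27, v(5.5) = 93.75, v(6.3) = 122.07, v(7.1) = 154.23.
Sum = Δx · [v(3.9) + v(4.7) + v(5.5) + v(6.3) + v(7.1)].
Sum = 390.36.

390.36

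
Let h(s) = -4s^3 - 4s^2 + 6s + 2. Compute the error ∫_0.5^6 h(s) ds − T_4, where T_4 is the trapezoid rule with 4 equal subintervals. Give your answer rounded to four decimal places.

Exact integral: ∫_0.5^6 h(s) ds ≈ -1465.520833.
T_4 = -1540.04296875.
Error ≈ -1465.520833 − (-1540.04296875) ≈ 74.5221.

74.5221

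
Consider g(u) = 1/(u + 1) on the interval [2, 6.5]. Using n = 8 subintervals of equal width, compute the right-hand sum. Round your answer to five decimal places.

Δu = (6.5 − 2)/8 = 0.5625.
Right endpoints: 2.5625, 3.125, 3.6875, 4.25, 4.8125, 5.375, 5.9375, 6.5.
g(2.5625) = 16/57, g(3.125) = 8/33, g(3.6875) = 16/75, g(4.25) = 4/21, g(4.8125) = 16/93, g(5.375) = 8/51, g(5.9375) = 16/111, g(6.5) = 2/15.
Sum = Δu · [g(2.5625) + g(3.125) + g(3.6875) + ...].
Sum ≈ 0.86249.

0.86249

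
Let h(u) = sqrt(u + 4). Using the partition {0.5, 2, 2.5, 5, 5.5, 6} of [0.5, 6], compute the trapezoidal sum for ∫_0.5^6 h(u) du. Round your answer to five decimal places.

14.69642

Subinterval widths: 1.5, 0.5, 2.5, 0.5, 0.5.
h(0.5) ≈ 2.12132, h(2) ≈ 2.44949, h(2.5) ≈ 2.54951, h(5) ≈ 3.00000, h(5.5) ≈ 3.08221, h(6) ≈ 3.16228.
On each subinterval the trapezoid contributes (Δu_i/2)·[h(u_{i-1}) + h(u_i)].
Sum ≈ 14.69642.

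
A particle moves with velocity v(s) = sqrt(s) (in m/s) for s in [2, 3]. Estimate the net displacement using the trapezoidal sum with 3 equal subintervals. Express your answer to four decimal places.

1.5779

Δs = (3 − 2)/3 = 1/3.
v(2) ≈ 1.4142, v(7/3) ≈ 1.5275, v(8/3) ≈ 1.6330, v(3) ≈ 1.7321.
T_3 = (Δs/2)·[v(s_0) + 2v(s_1) + 2v(s_2) + v(s_3)].
Sum ≈ 1.5779.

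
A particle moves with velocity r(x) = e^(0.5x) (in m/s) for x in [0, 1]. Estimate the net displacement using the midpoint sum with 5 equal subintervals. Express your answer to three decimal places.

1.297

Δx = (1 − 0)/5 = 0.2.
Midpoints: 0.1, 0.3, 0.5, 0.7, 0.9.
r(0.1) ≈ 1.051, r(0.3) ≈ 1.162, r(0.5) ≈ 1.284, r(0.7) ≈ 1.419, r(0.9) ≈ 1.568.
Sum = Δx · [r(0.1) + r(0.3) + r(0.5) + r(0.7) + r(0.9)].
Sum ≈ 1.297.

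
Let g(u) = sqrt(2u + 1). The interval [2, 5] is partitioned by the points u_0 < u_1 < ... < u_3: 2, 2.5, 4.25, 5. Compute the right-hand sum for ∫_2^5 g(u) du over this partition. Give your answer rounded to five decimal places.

Subinterval widths: 0.5, 1.75, 0.75.
Right endpoints: 2.5, 4.25, 5.
g(2.5) ≈ 2.44949, g(4.25) ≈ 3.08221, g(5) ≈ 3.31662.
Sum = Σ Δu_i · g(u_i).
Sum ≈ 9.10608.

9.10608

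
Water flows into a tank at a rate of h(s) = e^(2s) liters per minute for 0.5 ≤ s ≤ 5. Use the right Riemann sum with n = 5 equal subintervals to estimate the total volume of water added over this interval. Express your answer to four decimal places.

Δs = (5 − 0.5)/5 = 0.9.
Right endpoints: 1.4, 2.3, 3.2, 4.1, 5.
h(1.4) ≈ 16.4446, h(2.3) ≈ 99.4843, h(3.2) ≈ 601.8450, h(4.1) ≈ 3640.9503, h(5) ≈ 22026.4658.
Sum = Δs · [h(1.4) + h(2.3) + h(3.2) + h(4.1) + h(5)].
Sum ≈ 23746.6711.

23746.6711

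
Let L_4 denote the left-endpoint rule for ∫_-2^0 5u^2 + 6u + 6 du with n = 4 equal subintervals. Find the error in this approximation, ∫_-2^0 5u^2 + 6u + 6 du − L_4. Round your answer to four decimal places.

-2.4167

Exact integral: ∫_-2^0 f(u) du ≈ 13.333333.
L_4 = 15.75.
Error ≈ 13.333333 − 15.75 ≈ -2.4167.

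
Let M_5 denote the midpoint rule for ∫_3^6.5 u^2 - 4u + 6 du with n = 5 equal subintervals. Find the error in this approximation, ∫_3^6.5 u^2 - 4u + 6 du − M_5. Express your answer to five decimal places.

Exact integral: ∫_3^6.5 f(u) du ≈ 37.0416667.
M_5 = 36.89875.
Error ≈ 37.0416667 − 36.89875 ≈ 0.14292.

0.14292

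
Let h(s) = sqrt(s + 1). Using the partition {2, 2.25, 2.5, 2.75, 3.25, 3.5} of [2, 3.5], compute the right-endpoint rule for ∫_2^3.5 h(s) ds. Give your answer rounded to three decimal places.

2.964

Subinterval widths: 0.25, 0.25, 0.25, 0.5, 0.25.
Right endpoints: 2.25, 2.5, 2.75, 3.25, 3.5.
h(2.25) ≈ 1.803, h(2.5) ≈ 1.871, h(2.75) ≈ 1.936, h(3.25) ≈ 2.062, h(3.5) ≈ 2.121.
Sum = Σ Δs_i · h(s_i).
Sum ≈ 2.964.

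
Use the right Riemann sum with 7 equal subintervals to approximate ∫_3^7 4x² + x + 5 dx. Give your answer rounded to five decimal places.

Δx = (7 − 3)/7 = 4/7.
Right endpoints: 25/7, 29/7, 33/7, 37/7, 41/7, 45/7, 7.
f(25/7) = 2920/49, f(29/7) = 3812/49, f(33/7) = 4832/49, f(37/7) = 5980/49, f(41/7) = 7256/49, f(45/7) = 8660/49, f(7) = 208.
Sum = Δx · [f(25/7) + f(29/7) + f(33/7) + ...].
Sum ≈ 509.06122.

509.06122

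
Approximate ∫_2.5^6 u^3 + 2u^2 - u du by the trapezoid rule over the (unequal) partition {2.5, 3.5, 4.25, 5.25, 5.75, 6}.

438.87890625

Subinterval widths: 1, 0.75, 1, 0.5, 0.25.
f(2.5) = 25.625, f(3.5) = 63.875, f(4.25) = 108.640625, f(5.25) = 194.578125, f(5.75) = 250.484375, f(6) = 282.
On each subinterval the trapezoid contributes (Δu_i/2)·[f(u_{i-1}) + f(u_i)].
Sum = 438.87890625.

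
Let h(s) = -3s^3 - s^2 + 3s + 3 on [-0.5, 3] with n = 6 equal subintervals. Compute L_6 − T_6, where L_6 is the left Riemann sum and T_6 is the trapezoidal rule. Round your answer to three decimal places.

23.224

L_6 ≈ -25.32740.
T_6 ≈ -48.55136.
L_6 − T_6 ≈ 23.224.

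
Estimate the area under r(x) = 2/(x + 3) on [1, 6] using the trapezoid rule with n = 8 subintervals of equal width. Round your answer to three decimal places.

Δx = (6 − 1)/8 = 0.625.
r(1) = 0.5, r(1.625) = 16/37, r(2.25) = 8/21, r(2.875) = 16/47, r(3.5) = 4/13, r(4.125) = 16/57, r(4.75) = 8/31, r(5.375) = 16/67, r(6) = 2/9.
T_8 = (Δx/2)·[r(x_0) + 2r(x_1) + ... + 2r(x_{7}) + r(x_8)].
Sum ≈ 1.625.

1.625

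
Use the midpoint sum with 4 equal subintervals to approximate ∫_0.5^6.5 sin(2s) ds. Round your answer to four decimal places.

-0.2760

Δs = (6.5 − 0.5)/4 = 1.5.
Midpoints: 1.25, 2.75, 4.25, 5.75.
f(1.25) ≈ 0.5985, f(2.75) ≈ -0.7055, f(4.25) ≈ 0.7985, f(5.75) ≈ -0.8755.
Sum = Δs · [f(1.25) + f(2.75) + f(4.25) + f(5.75)].
Sum ≈ -0.2760.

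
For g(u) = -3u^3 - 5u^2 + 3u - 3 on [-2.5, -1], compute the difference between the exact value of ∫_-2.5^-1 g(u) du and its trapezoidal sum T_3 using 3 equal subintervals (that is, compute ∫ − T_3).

-0.671875

Exact integral: ∫_-2.5^-1 g(u) du = -8.203125.
T_3 = -7.53125.
Error = -8.203125 − (-7.53125) = -0.671875.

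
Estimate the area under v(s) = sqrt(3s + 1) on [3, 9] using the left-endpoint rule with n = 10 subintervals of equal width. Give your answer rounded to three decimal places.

25.253

Δs = (9 − 3)/10 = 0.6.
Left endpoints: 3, 3.6, 4.2, 4.8, 5.4, 6, 6.6, 7.2, 7.8, 8.4.
v(3) ≈ 3.162, v(3.6) ≈ 3.435, v(4.2) ≈ 3.688, v(4.8) ≈ 3.924, v(5.4) ≈ 4.147, v(6) ≈ 4.359, v(6.6) ≈ 4.561, v(7.2) ≈ 4.754, v(7.8) ≈ 4.940, v(8.4) ≈ 5.119.
Sum = Δs · [v(3) + v(3.6) + v(4.2) + ...].
Sum ≈ 25.253.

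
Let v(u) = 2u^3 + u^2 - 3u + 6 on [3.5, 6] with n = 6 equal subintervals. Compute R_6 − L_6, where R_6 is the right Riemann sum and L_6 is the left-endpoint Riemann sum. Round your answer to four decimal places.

151.0417

R_6 ≈ 687.706887.
L_6 ≈ 536.665220.
R_6 − L_6 ≈ 151.0417.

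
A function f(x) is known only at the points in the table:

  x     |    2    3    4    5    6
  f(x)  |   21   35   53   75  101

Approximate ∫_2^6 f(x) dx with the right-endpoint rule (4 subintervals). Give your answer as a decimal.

Δx = 1.
Sum = 1·[35 + 53 + 75 + 101] = 264.

264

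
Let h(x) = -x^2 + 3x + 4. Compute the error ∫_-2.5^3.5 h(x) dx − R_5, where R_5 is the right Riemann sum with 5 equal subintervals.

-5.76

Exact integral: ∫_-2.5^3.5 h(x) dx = 13.5.
R_5 = 19.26.
Error = 13.5 − 19.26 = -5.76.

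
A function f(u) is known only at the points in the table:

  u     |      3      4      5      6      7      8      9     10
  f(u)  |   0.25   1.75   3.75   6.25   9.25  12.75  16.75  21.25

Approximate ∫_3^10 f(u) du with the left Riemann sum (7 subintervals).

50.75

Δu = 1.
Sum = 1·[0.25 + 1.75 + 3.75 + 6.25 + 9.25 + 12.75 + 16.75] = 50.75.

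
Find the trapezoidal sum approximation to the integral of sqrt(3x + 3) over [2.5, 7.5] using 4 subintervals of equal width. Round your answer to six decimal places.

21.032886

Δx = (7.5 − 2.5)/4 = 1.25.
f(2.5) ≈ 3.240370, f(3.75) ≈ 3.774917, f(5) ≈ 4.242641, f(6.25) ≈ 4.663690, f(7.5) ≈ 5.049752.
T_4 = (Δx/2)·[f(x_0) + 2f(x_1) + 2f(x_2) + 2f(x_3) + f(x_4)].
Sum ≈ 21.032886.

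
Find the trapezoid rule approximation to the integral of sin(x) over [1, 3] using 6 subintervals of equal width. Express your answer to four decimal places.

1.5161

Δx = (3 − 1)/6 = 1/3.
f(1) ≈ 0.8415, f(4/3) ≈ 0.9719, f(5/3) ≈ 0.9954, f(2) ≈ 0.9093, f(7/3) ≈ 0.7231, f(8/3) ≈ 0.4573, f(3) ≈ 0.1411.
T_6 = (Δx/2)·[f(x_0) + 2f(x_1) + ... + 2f(x_{5}) + f(x_6)].
Sum ≈ 1.5161.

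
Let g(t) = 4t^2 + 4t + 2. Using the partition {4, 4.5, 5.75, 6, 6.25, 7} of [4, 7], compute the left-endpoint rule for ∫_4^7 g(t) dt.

386.5

Subinterval widths: 0.5, 1.25, 0.25, 0.25, 0.75.
Left endpoints: 4, 4.5, 5.75, 6, 6.25.
g(4) = 82, g(4.5) = 101, g(5.75) = 157.25, g(6) = 170, g(6.25) = 183.25.
Sum = Σ Δt_i · g(t_i).
Sum = 386.5.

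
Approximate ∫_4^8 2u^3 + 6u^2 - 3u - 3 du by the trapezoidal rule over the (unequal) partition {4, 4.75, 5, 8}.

Subinterval widths: 0.75, 0.25, 3.
f(4) = 209, f(4.75) = 332.46875, f(5) = 382, f(8) = 1381.
On each subinterval the trapezoid contributes (Δu_i/2)·[f(u_{i-1}) + f(u_i)].
Sum = 2936.859375.

2936.859375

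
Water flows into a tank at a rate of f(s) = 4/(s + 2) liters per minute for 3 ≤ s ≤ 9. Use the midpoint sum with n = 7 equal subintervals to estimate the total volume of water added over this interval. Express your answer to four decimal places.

Δs = (9 − 3)/7 = 6/7.
Midpoints: 24/7, 30/7, 36/7, 6, 48/7, 54/7, 60/7.
f(24/7) = 14/19, f(30/7) = 7/11, f(36/7) = 0.56, f(6) = 0.5, f(48/7) = 14/31, f(54/7) = 7/17, f(60/7) = 14/37.
Sum = Δs · [f(24/7) + f(30/7) + f(36/7) + ...].
Sum ≈ 3.1500.

3.1500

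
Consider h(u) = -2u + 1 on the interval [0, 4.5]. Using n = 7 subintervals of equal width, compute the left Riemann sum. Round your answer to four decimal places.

Δu = (4.5 − 0)/7 = 9/14.
Left endpoints: 0, 9/14, 9/7, 27/14, 18/7, 45/14, 27/7.
h(0) = 1, h(9/14) = -2/7, h(9/7) = -11/7, h(27/14) = -20/7, h(18/7) = -29/7, h(45/14) = -38/7, h(27/7) = -47/7.
Sum = Δu · [h(0) + h(9/14) + h(9/7) + ...].
Sum ≈ -12.8571.

-12.8571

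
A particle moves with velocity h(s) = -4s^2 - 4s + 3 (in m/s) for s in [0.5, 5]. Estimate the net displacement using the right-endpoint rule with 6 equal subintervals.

Δs = (5 − 0.5)/6 = 0.75.
Right endpoints: 1.25, 2, 2.75, 3.5, 4.25, 5.
h(1.25) = -8.25, h(2) = -21, h(2.75) = -38.25, h(3.5) = -60, h(4.25) = -86.25, h(5) = -117.
Sum = Δs · [h(1.25) + h(2) + h(2.75) + ...].
Sum = -248.0625.

-248.0625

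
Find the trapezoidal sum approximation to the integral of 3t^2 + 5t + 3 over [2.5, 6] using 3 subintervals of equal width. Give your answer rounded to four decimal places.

287.6319

Δt = (6 − 2.5)/3 = 7/6.
f(2.5) = 34.25, f(11/3) = 185/3, f(29/6) = 97.25, f(6) = 141.
T_3 = (Δt/2)·[f(t_0) + 2f(t_1) + 2f(t_2) + f(t_3)].
Sum ≈ 287.6319.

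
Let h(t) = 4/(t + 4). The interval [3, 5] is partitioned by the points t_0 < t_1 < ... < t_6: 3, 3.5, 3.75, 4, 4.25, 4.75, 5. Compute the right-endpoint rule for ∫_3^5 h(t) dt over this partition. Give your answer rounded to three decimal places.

0.982

Subinterval widths: 0.5, 0.25, 0.25, 0.25, 0.5, 0.25.
Right endpoints: 3.5, 3.75, 4, 4.25, 4.75, 5.
h(3.5) = 8/15, h(3.75) = 16/31, h(4) = 0.5, h(4.25) = 16/33, h(4.75) = 16/35, h(5) = 4/9.
Sum = Σ Δt_i · h(t_i).
Sum ≈ 0.982.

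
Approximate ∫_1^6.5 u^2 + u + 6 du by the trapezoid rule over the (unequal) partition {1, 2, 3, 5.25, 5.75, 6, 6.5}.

147.109375

Subinterval widths: 1, 1, 2.25, 0.5, 0.25, 0.5.
f(1) = 8, f(2) = 12, f(3) = 18, f(5.25) = 38.8125, f(5.75) = 44.8125, f(6) = 48, f(6.5) = 54.75.
On each subinterval the trapezoid contributes (Δu_i/2)·[f(u_{i-1}) + f(u_i)].
Sum = 147.109375.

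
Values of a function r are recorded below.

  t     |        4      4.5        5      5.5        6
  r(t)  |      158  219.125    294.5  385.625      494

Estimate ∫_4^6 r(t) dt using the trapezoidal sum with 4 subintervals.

612.625

Δt = 0.5.
T_4 = (0.5/2)·[158 + 2·219.125 + 2·294.5 + 2·385.625 + 494] = 612.625.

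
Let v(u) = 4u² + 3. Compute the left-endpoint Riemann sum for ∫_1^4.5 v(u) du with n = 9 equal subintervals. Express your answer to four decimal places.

Δu = (4.5 − 1)/9 = 7/18.
Left endpoints: 1, 25/18, 16/9, 13/6, 23/9, 53/18, 10/3, 67/18, 37/9.
v(1) = 7, v(25/18) = 868/81, v(16/9) = 1267/81, v(13/6) = 196/9, v(23/9) = 2359/81, v(53/18) = 3052/81, v(10/3) = 427/9, v(67/18) = 4732/81, v(37/9) = 5719/81.
Sum = Δu · [v(1) + v(25/18) + v(16/9) + ...].
Sum ≈ 116.0473.

116.0473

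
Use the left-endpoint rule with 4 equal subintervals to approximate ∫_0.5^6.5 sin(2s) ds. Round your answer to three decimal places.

Δs = (6.5 − 0.5)/4 = 1.5.
Left endpoints: 0.5, 2, 3.5, 5.
f(0.5) ≈ 0.841, f(2) ≈ -0.757, f(3.5) ≈ 0.657, f(5) ≈ -0.544.
Sum = Δs · [f(0.5) + f(2) + f(3.5) + f(5)].
Sum ≈ 0.296.

0.296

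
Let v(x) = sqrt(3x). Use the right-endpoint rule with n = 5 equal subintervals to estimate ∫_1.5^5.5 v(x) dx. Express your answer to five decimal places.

13.53113

Δx = (5.5 − 1.5)/5 = 0.8.
Right endpoints: 2.3, 3.1, 3.9, 4.7, 5.5.
v(2.3) ≈ 2.62679, v(3.1) ≈ 3.04959, v(3.9) ≈ 3.42053, v(4.7) ≈ 3.75500, v(5.5) ≈ 4.06202.
Sum = Δx · [v(2.3) + v(3.1) + v(3.9) + v(4.7) + v(5.5)].
Sum ≈ 13.53113.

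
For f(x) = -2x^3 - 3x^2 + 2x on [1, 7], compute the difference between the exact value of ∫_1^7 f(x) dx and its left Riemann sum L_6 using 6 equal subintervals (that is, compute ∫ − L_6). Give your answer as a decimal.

-381

Exact integral: ∫_1^7 f(x) dx = -1494.
L_6 = -1113.
Error = -1494 − (-1113) = -381.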